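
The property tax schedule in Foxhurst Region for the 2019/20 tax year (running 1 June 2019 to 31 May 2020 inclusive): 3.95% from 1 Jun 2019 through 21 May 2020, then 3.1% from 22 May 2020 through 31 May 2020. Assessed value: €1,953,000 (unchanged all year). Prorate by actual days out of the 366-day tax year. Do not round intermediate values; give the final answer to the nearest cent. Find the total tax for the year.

1 Jun 2019 – 21 May 2020: 356 days at 3.95% → €1,953,000 × 3.95% × 356/366 = €75,035.7541
22 May – 31 May 2020: 10 days at 3.1% → €1,953,000 × 3.1% × 10/366 = €1,654.1803
Total = €76,689.9344

€76,689.93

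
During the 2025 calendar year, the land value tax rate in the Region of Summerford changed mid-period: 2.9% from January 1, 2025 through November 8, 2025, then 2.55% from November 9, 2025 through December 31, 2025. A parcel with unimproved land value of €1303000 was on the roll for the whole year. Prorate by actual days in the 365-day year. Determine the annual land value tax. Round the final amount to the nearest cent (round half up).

January 1 – November 8, 2025: 312 days at 2.9% → €1303000 × 2.9% × 312/365 = €32300.1205
November 9 – December 31, 2025: 53 days at 2.55% → €1303000 × 2.55% × 53/365 = €4824.6699
Total = €37124.7904

€37124.79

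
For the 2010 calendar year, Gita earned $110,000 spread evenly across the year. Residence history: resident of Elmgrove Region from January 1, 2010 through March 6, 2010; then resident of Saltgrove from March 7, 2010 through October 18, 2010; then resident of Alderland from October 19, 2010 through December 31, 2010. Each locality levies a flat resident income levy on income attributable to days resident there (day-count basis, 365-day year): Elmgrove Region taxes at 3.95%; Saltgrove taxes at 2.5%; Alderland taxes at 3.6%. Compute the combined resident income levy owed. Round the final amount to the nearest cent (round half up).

Elmgrove Region, January 1 – March 6, 2010: 65 days → $110,000 × 3.95% × 65/365 = $773.7671
Saltgrove, March 7 – October 18, 2010: 226 days → $110,000 × 2.5% × 226/365 = $1,702.7397
Alderland, October 19 – December 31, 2010: 74 days → $110,000 × 3.6% × 74/365 = $802.8493
Total = $3,279.3562

$3,279.36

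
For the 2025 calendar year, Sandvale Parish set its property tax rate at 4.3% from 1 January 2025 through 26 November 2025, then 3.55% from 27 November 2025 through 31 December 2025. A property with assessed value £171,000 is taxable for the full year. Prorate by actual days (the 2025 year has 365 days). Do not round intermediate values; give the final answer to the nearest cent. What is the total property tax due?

1 January – 26 November 2025: 330 days at 4.3% → £171,000 × 4.3% × 330/365 = £6,647.9178
27 November – 31 December 2025: 35 days at 3.55% → £171,000 × 3.55% × 35/365 = £582.1027
Total = £7,230.0205

£7,230.02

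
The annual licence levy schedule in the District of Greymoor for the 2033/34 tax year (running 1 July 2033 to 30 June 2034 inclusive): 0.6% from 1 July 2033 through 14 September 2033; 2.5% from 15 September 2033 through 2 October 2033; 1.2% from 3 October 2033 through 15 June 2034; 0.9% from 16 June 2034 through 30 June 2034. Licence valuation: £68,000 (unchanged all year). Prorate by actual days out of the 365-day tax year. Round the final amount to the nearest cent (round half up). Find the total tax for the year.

1 July – 14 September 2033: 76 days at 0.6% → £68,000 × 0.6% × 76/365 = £84.9534
15 September – 2 October 2033: 18 days at 2.5% → £68,000 × 2.5% × 18/365 = £83.8356
3 October 2033 – 15 June 2034: 256 days at 1.2% → £68,000 × 1.2% × 256/365 = £572.3178
16 June – 30 June 2034: 15 days at 0.9% → £68,000 × 0.9% × 15/365 = £25.1507
Total = £766.2575

£766.26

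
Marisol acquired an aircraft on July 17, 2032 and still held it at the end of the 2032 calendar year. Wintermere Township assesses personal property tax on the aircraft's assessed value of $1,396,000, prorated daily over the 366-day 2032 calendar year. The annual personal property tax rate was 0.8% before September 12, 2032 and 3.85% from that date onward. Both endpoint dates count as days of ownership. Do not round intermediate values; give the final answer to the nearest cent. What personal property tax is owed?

July 17 – September 11, 2032: 57 days at 0.8% → $1,396,000 × 0.8% × 57/366 = $1,739.2787
September 12 – December 31, 2032: 111 days at 3.85% → $1,396,000 × 3.85% × 111/366 = $16,300.0164
Total = $18,039.2951

$18,039.30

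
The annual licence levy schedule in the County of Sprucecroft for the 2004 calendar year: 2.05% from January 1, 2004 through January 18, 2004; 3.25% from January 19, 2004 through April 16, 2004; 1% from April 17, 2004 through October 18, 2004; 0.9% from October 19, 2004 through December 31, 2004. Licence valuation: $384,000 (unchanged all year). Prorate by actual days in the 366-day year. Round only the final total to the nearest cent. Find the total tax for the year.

January 1 – January 18, 2004: 18 days at 2.05% → $384,000 × 2.05% × 18/366 = $387.1475
January 19 – April 16, 2004: 89 days at 3.25% → $384,000 × 3.25% × 89/366 = $3,034.7541
April 17 – October 18, 2004: 185 days at 1% → $384,000 × 1% × 185/366 = $1,940.9836
October 19 – December 31, 2004: 74 days at 0.9% → $384,000 × 0.9% × 74/366 = $698.7541
Total = $6,061.6393

$6,061.64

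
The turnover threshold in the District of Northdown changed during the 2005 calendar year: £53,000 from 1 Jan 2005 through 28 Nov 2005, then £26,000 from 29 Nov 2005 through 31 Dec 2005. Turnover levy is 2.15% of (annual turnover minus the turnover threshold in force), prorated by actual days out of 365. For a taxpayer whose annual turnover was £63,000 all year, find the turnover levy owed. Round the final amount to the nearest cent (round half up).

£267.48

1 Jan – 28 Nov 2005: 332 days, exemption £53,000 → (£63,000 − £53,000) × 2.15% × 332/365 = £195.5616
29 Nov – 31 Dec 2005: 33 days, exemption £26,000 → (£63,000 − £26,000) × 2.15% × 33/365 = £71.9219
Total = £267.4836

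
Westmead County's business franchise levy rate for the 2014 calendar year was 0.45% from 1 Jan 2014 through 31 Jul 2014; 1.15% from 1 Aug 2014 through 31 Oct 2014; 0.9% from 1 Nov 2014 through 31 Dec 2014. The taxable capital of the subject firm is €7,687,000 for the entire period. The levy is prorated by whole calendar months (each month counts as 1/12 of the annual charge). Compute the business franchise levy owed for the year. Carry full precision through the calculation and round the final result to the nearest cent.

1 Jan – 31 Jul 2014: 7 months at 0.45% → €7,687,000 × 0.45% × 7/12 = €20,178.3750
1 Aug – 31 Oct 2014: 3 months at 1.15% → €7,687,000 × 1.15% × 3/12 = €22,100.1250
1 Nov – 31 Dec 2014: 2 months at 0.9% → €7,687,000 × 0.9% × 2/12 = €11,530.5000
Total = €53,809.0000

€53,809.00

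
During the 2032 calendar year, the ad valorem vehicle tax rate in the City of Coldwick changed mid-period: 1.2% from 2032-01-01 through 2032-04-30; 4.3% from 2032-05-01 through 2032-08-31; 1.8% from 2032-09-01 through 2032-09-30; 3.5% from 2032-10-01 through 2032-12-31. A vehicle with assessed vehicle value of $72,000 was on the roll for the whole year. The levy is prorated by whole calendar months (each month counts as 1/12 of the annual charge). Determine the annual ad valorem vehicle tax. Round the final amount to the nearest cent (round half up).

2032-01-01 to 2032-04-30: 4 months at 1.2% → $72,000 × 1.2% × 4/12 = $288.0000
2032-05-01 to 2032-08-31: 4 months at 4.3% → $72,000 × 4.3% × 4/12 = $1,032.0000
2032-09-01 to 2032-09-30: 1 month at 1.8% → $72,000 × 1.8% × 1/12 = $108.0000
2032-10-01 to 2032-12-31: 3 months at 3.5% → $72,000 × 3.5% × 3/12 = $630.0000
Total = $2,058.0000

$2,058.00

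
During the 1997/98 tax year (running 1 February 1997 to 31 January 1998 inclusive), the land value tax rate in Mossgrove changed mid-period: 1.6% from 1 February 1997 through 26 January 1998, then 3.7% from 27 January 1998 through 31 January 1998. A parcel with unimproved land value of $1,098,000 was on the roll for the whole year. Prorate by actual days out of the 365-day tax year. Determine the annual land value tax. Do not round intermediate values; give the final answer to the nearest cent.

1 February 1997 – 26 January 1998: 360 days at 1.6% → $1,098,000 × 1.6% × 360/365 = $17,327.3425
27 January – 31 January 1998: 5 days at 3.7% → $1,098,000 × 3.7% × 5/365 = $556.5205
Total = $17,883.8630

$17,883.86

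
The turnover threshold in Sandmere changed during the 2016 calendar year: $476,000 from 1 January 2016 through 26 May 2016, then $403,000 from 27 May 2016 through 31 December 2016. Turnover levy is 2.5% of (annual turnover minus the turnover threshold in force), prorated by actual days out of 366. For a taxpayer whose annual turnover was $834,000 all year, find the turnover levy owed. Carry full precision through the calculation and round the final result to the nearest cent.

$10,042.01

1 January – 26 May 2016: 147 days, exemption $476,000 → ($834,000 − $476,000) × 2.5% × 147/366 = $3,594.6721
27 May – 31 December 2016: 219 days, exemption $403,000 → ($834,000 − $403,000) × 2.5% × 219/366 = $6,447.3361
Total = $10,042.0082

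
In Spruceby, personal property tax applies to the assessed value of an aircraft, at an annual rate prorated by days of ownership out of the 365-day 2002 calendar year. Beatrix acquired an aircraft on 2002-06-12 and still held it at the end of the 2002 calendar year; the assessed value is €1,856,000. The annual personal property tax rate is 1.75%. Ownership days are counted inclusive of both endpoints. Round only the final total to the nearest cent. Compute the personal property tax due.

Days held (2002-06-12 to 2002-12-31): 203 out of 365
Tax = €1,856,000 × 1.75% × 203/365 = €18,064.2192

€18,064.22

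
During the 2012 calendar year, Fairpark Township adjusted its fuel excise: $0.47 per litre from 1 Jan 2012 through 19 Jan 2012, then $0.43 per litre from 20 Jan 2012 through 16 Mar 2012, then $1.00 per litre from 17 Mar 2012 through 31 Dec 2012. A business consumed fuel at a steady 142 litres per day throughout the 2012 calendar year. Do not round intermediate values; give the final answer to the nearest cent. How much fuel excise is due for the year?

$45,928.48

1 Jan – 19 Jan 2012: 19 days × 142 litres/day = 2,698 litres at $0.47/litre → $1,268.06
20 Jan – 16 Mar 2012: 57 days × 142 litres/day = 8,094 litres at $0.43/litre → $3,480.42
17 Mar – 31 Dec 2012: 290 days × 142 litres/day = 41,180 litres at $1.00/litre → $41,180.00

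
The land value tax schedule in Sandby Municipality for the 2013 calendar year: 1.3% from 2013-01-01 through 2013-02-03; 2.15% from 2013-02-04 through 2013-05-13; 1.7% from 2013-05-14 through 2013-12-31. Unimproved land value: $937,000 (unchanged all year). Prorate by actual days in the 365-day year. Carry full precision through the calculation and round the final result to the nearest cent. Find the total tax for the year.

$16,723.52

2013-01-01 to 2013-02-03: 34 days at 1.3% → $937,000 × 1.3% × 34/365 = $1,134.6685
2013-02-04 to 2013-05-13: 99 days at 2.15% → $937,000 × 2.15% × 99/365 = $5,464.1219
2013-05-14 to 2013-12-31: 232 days at 1.7% → $937,000 × 1.7% × 232/365 = $10,124.7342
Total = $16,723.5247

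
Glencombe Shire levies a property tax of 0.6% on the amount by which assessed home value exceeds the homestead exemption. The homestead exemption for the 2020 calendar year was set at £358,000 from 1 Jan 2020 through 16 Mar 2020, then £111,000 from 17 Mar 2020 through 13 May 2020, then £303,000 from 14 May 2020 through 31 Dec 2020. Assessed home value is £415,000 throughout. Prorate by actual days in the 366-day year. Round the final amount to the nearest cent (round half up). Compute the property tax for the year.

1 Jan – 16 Mar 2020: 76 days, exemption £358,000 → (£415,000 − £358,000) × 0.6% × 76/366 = £71.0164
17 Mar – 13 May 2020: 58 days, exemption £111,000 → (£415,000 − £111,000) × 0.6% × 58/366 = £289.0492
14 May – 31 Dec 2020: 232 days, exemption £303,000 → (£415,000 − £303,000) × 0.6% × 232/366 = £425.9672
Total = £786.0328

£786.03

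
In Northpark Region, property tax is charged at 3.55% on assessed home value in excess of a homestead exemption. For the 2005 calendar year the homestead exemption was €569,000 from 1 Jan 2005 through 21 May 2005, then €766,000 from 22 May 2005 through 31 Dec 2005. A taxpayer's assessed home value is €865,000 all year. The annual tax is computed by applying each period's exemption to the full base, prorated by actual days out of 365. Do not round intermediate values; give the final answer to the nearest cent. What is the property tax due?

€6,216.10

1 Jan – 21 May 2005: 141 days, exemption €569,000 → (€865,000 − €569,000) × 3.55% × 141/365 = €4,059.2548
22 May – 31 Dec 2005: 224 days, exemption €766,000 → (€865,000 − €766,000) × 3.55% × 224/365 = €2,156.8438
Total = €6,216.0986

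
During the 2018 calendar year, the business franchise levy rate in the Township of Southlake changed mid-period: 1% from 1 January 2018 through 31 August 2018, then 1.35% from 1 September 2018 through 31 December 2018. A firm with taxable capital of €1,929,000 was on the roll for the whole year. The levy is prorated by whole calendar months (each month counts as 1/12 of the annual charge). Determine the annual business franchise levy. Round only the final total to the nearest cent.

€21,540.50

1 January – 31 August 2018: 8 months at 1% → €1,929,000 × 1% × 8/12 = €12,860.0000
1 September – 31 December 2018: 4 months at 1.35% → €1,929,000 × 1.35% × 4/12 = €8,680.5000
Total = €21,540.5000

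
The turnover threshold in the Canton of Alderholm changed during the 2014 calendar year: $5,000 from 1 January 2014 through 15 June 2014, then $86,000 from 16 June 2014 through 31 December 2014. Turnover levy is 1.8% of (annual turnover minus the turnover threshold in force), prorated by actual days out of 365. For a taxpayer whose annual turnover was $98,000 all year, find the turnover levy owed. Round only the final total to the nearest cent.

1 January – 15 June 2014: 166 days, exemption $5,000 → ($98,000 − $5,000) × 1.8% × 166/365 = $761.3260
16 June – 31 December 2014: 199 days, exemption $86,000 → ($98,000 − $86,000) × 1.8% × 199/365 = $117.7644
Total = $879.0904

$879.09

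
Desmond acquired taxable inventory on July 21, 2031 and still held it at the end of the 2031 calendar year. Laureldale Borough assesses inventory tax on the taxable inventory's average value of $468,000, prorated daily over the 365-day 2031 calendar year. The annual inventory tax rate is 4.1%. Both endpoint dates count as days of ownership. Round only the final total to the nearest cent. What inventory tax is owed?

$8,621.46

Days held (July 21 – December 31, 2031): 164 out of 365
Tax = $468,000 × 4.1% × 164/365 = $8,621.4575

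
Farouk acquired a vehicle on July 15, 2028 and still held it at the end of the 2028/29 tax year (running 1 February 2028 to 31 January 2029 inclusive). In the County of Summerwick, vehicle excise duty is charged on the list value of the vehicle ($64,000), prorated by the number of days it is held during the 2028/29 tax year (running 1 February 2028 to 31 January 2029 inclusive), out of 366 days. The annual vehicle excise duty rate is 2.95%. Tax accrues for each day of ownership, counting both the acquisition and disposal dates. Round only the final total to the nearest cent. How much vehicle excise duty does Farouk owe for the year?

$1,036.85

Days held (July 15, 2028 – January 31, 2029): 201 out of 366
Tax = $64,000 × 2.95% × 201/366 = $1,036.8525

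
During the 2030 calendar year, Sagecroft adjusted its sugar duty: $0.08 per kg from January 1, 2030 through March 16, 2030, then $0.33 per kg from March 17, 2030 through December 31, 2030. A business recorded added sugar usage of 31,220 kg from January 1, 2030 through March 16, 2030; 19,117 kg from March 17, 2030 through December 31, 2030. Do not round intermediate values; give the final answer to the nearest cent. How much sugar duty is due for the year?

January 1 – March 16, 2030: 31,220 kg at $0.08/kg → $2,497.60
March 17 – December 31, 2030: 19,117 kg at $0.33/kg → $6,308.61

$8,806.21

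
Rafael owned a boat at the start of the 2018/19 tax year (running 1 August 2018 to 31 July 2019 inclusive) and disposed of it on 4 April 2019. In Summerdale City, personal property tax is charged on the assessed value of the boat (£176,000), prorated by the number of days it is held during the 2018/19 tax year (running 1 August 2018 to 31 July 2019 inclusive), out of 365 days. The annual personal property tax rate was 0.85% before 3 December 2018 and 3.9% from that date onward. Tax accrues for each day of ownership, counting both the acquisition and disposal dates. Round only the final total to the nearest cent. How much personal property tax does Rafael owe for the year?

£2,821.30

1 August – 2 December 2018: 124 days at 0.85% → £176,000 × 0.85% × 124/365 = £508.2301
3 December 2018 – 4 April 2019: 123 days at 3.9% → £176,000 × 3.9% × 123/365 = £2,313.0740
Total = £2,821.3041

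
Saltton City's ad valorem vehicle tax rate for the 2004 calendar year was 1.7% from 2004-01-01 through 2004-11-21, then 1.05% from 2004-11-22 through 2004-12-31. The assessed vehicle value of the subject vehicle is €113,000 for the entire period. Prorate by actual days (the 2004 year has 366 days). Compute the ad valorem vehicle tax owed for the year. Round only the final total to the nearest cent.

2004-01-01 to 2004-11-21: 326 days at 1.7% → €113,000 × 1.7% × 326/366 = €1,711.0546
2004-11-22 to 2004-12-31: 40 days at 1.05% → €113,000 × 1.05% × 40/366 = €129.6721
Total = €1,840.7268

€1,840.73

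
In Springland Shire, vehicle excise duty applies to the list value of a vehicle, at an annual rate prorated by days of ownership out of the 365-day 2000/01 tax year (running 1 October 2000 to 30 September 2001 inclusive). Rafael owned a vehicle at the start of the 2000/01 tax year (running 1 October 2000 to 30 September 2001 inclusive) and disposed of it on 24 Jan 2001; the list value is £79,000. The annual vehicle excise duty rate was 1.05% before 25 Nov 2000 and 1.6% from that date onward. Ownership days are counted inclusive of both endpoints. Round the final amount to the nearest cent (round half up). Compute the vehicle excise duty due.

£336.24

1 Oct – 24 Nov 2000: 55 days at 1.05% → £79,000 × 1.05% × 55/365 = £124.9932
25 Nov 2000 – 24 Jan 2001: 61 days at 1.6% → £79,000 × 1.6% × 61/365 = £211.2438
Total = £336.2370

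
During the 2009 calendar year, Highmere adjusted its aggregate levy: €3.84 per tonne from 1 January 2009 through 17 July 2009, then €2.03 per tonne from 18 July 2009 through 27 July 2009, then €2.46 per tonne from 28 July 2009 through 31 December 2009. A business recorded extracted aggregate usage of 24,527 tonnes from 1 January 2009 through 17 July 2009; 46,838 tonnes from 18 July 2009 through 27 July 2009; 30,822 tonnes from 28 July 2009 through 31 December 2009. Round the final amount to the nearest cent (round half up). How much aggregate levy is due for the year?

€265,086.94

1 January – 17 July 2009: 24,527 tonnes at €3.84/tonne → €94,183.68
18 July – 27 July 2009: 46,838 tonnes at €2.03/tonne → €95,081.14
28 July – 31 December 2009: 30,822 tonnes at €2.46/tonne → €75,822.12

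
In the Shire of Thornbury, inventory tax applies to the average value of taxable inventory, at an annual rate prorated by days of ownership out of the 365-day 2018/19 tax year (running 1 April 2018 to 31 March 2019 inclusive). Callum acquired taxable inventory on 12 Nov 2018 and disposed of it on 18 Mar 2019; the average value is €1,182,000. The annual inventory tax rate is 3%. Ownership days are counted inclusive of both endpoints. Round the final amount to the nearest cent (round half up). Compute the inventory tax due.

€12,338.14

Days held (12 Nov 2018 – 18 Mar 2019): 127 out of 365
Tax = €1,182,000 × 3% × 127/365 = €12,338.1370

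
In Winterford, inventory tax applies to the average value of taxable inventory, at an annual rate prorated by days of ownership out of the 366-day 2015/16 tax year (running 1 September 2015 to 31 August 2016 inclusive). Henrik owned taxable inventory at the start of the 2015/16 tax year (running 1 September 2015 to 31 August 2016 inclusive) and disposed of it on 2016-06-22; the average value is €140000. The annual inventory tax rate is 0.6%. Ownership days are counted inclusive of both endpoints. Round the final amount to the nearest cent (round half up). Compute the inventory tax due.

Days held (2015-09-01 to 2016-06-22): 296 out of 366
Tax = €140000 × 0.6% × 296/366 = €679.3443

€679.34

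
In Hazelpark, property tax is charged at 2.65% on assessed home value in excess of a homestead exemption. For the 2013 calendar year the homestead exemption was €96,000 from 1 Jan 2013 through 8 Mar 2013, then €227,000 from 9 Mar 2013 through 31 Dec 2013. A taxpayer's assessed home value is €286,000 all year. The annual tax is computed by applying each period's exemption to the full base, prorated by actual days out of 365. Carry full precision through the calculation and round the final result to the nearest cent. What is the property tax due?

1 Jan – 8 Mar 2013: 67 days, exemption €96,000 → (€286,000 − €96,000) × 2.65% × 67/365 = €924.2329
9 Mar – 31 Dec 2013: 298 days, exemption €227,000 → (€286,000 − €227,000) × 2.65% × 298/365 = €1,276.5014
Total = €2,200.7342

€2,200.73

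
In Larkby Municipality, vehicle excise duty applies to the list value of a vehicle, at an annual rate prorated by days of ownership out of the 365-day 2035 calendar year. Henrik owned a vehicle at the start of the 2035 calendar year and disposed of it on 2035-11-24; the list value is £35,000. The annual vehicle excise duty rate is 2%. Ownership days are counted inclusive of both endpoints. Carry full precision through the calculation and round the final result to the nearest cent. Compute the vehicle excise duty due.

£629.04

Days held (2035-01-01 to 2035-11-24): 328 out of 365
Tax = £35,000 × 2% × 328/365 = £629.0411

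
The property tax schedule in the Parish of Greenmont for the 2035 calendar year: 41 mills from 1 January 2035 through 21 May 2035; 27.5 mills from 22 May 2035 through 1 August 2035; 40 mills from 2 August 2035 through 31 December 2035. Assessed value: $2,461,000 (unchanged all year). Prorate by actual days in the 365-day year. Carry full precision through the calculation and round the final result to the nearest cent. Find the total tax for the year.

$93,322.47

1 January – 21 May 2035: 141 days at 41 mills → $2,461,000 × 4.1% × 141/365 = $38,978.1945
22 May – 1 August 2035: 72 days at 27.5 mills → $2,461,000 × 2.75% × 72/365 = $13,350.0822
2 August – 31 December 2035: 152 days at 40 mills → $2,461,000 × 4% × 152/365 = $40,994.1918
Total = $93,322.4685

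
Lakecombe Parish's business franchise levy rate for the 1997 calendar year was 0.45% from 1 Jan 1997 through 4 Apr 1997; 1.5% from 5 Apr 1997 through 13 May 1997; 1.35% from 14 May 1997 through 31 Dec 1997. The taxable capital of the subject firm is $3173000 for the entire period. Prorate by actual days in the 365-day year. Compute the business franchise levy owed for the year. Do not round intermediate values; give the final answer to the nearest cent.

$35989.64

1 Jan – 4 Apr 1997: 94 days at 0.45% → $3173000 × 0.45% × 94/365 = $3677.2027
5 Apr – 13 May 1997: 39 days at 1.5% → $3173000 × 1.5% × 39/365 = $5085.4932
14 May – 31 Dec 1997: 232 days at 1.35% → $3173000 × 1.35% × 232/365 = $27226.9479
Total = $35989.6438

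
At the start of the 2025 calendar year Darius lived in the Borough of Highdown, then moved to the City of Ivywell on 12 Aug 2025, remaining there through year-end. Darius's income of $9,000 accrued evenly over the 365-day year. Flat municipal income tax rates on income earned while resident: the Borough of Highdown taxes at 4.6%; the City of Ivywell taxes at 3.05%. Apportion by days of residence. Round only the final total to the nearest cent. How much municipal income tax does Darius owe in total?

The Borough of Highdown, 1 Jan – 11 Aug 2025: 223 days → $9,000 × 4.6% × 223/365 = $252.9370
The City of Ivywell, 12 Aug – 31 Dec 2025: 142 days → $9,000 × 3.05% × 142/365 = $106.7918
Total = $359.7288

$359.73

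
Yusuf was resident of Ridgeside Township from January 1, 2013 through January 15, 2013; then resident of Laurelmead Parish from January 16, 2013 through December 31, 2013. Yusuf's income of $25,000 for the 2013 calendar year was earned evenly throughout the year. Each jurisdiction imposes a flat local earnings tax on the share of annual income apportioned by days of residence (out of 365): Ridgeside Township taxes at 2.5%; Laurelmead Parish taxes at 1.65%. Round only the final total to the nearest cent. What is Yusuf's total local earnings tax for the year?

$421.23

Ridgeside Township, January 1 – January 15, 2013: 15 days → $25,000 × 2.5% × 15/365 = $25.6849
Laurelmead Parish, January 16 – December 31, 2013: 350 days → $25,000 × 1.65% × 350/365 = $395.5479
Total = $421.2329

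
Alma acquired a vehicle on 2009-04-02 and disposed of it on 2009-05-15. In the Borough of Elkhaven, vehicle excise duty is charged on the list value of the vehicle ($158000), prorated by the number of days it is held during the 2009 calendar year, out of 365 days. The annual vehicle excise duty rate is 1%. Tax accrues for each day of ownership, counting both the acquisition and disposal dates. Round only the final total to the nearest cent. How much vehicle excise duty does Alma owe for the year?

$190.47

Days held (2009-04-02 to 2009-05-15): 44 out of 365
Tax = $158000 × 1% × 44/365 = $190.4658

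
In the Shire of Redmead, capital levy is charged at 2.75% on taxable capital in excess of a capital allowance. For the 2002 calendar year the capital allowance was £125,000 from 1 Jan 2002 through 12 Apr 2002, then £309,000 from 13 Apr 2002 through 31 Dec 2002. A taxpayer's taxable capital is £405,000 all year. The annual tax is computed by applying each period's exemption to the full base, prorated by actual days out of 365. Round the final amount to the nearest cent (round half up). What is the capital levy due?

£4,054.03

1 Jan – 12 Apr 2002: 102 days, exemption £125,000 → (£405,000 − £125,000) × 2.75% × 102/365 = £2,151.7808
13 Apr – 31 Dec 2002: 263 days, exemption £309,000 → (£405,000 − £309,000) × 2.75% × 263/365 = £1,902.2466
Total = £4,054.0274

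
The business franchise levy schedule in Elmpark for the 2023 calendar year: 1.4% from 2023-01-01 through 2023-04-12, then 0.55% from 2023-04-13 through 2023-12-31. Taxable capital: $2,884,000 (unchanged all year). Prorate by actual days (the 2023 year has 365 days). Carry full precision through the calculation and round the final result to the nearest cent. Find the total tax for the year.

$22,712.49

2023-01-01 to 2023-04-12: 102 days at 1.4% → $2,884,000 × 1.4% × 102/365 = $11,283.1562
2023-04-13 to 2023-12-31: 263 days at 0.55% → $2,884,000 × 0.55% × 263/365 = $11,429.3315
Total = $22,712.4877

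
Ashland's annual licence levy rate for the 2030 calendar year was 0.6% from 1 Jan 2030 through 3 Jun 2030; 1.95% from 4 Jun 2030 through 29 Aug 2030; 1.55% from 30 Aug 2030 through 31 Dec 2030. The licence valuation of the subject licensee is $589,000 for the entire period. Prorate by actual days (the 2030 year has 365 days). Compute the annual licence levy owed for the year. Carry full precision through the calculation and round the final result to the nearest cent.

$7,330.23

1 Jan – 3 Jun 2030: 154 days at 0.6% → $589,000 × 0.6% × 154/365 = $1,491.0575
4 Jun – 29 Aug 2030: 87 days at 1.95% → $589,000 × 1.95% × 87/365 = $2,737.6397
30 Aug – 31 Dec 2030: 124 days at 1.55% → $589,000 × 1.55% × 124/365 = $3,101.5288
Total = $7,330.2260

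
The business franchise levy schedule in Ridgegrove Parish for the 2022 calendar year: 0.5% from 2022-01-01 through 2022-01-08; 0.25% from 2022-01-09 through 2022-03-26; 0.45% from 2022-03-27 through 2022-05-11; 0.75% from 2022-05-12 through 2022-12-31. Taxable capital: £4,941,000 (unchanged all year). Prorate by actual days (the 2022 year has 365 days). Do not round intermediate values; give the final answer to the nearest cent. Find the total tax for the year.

£29,706.92

2022-01-01 to 2022-01-08: 8 days at 0.5% → £4,941,000 × 0.5% × 8/365 = £541.4795
2022-01-09 to 2022-03-26: 77 days at 0.25% → £4,941,000 × 0.25% × 77/365 = £2,605.8699
2022-03-27 to 2022-05-11: 46 days at 0.45% → £4,941,000 × 0.45% × 46/365 = £2,802.1562
2022-05-12 to 2022-12-31: 234 days at 0.75% → £4,941,000 × 0.75% × 234/365 = £23,757.4110
Total = £29,706.9164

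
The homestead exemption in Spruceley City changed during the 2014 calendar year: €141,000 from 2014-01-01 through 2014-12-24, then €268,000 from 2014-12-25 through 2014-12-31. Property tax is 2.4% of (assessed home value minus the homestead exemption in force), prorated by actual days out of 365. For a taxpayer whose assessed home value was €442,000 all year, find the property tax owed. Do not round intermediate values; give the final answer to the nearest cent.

2014-01-01 to 2014-12-24: 358 days, exemption €141,000 → (€442,000 − €141,000) × 2.4% × 358/365 = €7,085.4575
2014-12-25 to 2014-12-31: 7 days, exemption €268,000 → (€442,000 − €268,000) × 2.4% × 7/365 = €80.0877
Total = €7,165.5452

€7,165.55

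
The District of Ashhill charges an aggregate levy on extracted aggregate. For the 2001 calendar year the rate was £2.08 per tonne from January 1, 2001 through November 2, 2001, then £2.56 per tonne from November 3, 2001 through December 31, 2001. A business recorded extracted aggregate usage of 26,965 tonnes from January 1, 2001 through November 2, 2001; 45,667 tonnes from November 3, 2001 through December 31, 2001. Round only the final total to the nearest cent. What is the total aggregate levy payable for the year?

£172994.72

January 1 – November 2, 2001: 26,965 tonnes at £2.08/tonne → £56087.20
November 3 – December 31, 2001: 45,667 tonnes at £2.56/tonne → £116907.52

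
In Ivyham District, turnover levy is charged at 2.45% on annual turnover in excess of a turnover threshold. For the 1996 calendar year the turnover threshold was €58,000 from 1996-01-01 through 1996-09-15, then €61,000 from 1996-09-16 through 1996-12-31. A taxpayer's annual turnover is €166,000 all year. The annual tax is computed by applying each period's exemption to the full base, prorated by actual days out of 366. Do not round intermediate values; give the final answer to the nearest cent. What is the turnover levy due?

1996-01-01 to 1996-09-15: 259 days, exemption €58,000 → (€166,000 − €58,000) × 2.45% × 259/366 = €1,872.4426
1996-09-16 to 1996-12-31: 107 days, exemption €61,000 → (€166,000 − €61,000) × 2.45% × 107/366 = €752.0697
Total = €2,624.5123

€2,624.51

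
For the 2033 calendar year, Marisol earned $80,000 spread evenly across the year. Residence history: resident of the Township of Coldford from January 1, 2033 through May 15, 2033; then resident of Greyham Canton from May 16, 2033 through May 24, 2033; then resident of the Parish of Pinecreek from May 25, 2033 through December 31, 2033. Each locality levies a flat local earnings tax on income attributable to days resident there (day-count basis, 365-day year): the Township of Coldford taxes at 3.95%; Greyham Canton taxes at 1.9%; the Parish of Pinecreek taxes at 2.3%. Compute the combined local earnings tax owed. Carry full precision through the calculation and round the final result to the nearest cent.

$2,320.33

The Township of Coldford, January 1 – May 15, 2033: 135 days → $80,000 × 3.95% × 135/365 = $1,168.7671
Greyham Canton, May 16 – May 24, 2033: 9 days → $80,000 × 1.9% × 9/365 = $37.4795
The Parish of Pinecreek, May 25 – December 31, 2033: 221 days → $80,000 × 2.3% × 221/365 = $1,114.0822
Total = $2,320.3288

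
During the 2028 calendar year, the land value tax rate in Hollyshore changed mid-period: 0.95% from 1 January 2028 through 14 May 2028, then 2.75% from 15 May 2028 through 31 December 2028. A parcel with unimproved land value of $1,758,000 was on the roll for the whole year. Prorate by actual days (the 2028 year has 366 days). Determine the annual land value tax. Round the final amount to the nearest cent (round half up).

$36,673.03

1 January – 14 May 2028: 135 days at 0.95% → $1,758,000 × 0.95% × 135/366 = $6,160.2049
15 May – 31 December 2028: 231 days at 2.75% → $1,758,000 × 2.75% × 231/366 = $30,512.8279
Total = $36,673.0328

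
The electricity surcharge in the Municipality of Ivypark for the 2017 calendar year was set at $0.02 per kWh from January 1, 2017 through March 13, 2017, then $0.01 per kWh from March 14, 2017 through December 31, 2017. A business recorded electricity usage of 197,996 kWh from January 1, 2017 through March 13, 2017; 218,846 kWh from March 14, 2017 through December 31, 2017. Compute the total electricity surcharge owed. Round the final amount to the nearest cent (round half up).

$6,148.38

January 1 – March 13, 2017: 197,996 kWh at $0.02/kWh → $3,959.92
March 14 – December 31, 2017: 218,846 kWh at $0.01/kWh → $2,188.46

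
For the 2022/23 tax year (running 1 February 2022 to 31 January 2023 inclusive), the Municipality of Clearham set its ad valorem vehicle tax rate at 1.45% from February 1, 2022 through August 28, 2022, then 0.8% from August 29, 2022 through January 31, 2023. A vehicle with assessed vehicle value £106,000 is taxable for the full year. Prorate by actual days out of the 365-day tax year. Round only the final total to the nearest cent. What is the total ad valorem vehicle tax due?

February 1 – August 28, 2022: 209 days at 1.45% → £106,000 × 1.45% × 209/365 = £880.0904
August 29, 2022 – January 31, 2023: 156 days at 0.8% → £106,000 × 0.8% × 156/365 = £362.4329
Total = £1,242.5233

£1,242.52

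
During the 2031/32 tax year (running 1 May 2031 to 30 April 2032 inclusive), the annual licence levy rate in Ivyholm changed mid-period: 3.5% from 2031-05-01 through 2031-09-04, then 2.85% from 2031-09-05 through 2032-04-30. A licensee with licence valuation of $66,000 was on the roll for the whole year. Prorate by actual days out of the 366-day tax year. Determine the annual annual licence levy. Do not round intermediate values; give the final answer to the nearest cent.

2031-05-01 to 2031-09-04: 127 days at 3.5% → $66,000 × 3.5% × 127/366 = $801.5574
2031-09-05 to 2032-04-30: 239 days at 2.85% → $66,000 × 2.85% × 239/366 = $1,228.3033
Total = $2,029.8607

$2,029.86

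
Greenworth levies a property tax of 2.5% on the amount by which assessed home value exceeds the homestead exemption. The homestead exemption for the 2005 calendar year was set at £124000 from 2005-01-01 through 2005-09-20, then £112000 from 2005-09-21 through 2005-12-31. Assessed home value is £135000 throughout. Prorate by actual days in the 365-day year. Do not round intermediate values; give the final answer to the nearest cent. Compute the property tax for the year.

£358.84

2005-01-01 to 2005-09-20: 263 days, exemption £124000 → (£135000 − £124000) × 2.5% × 263/365 = £198.1507
2005-09-21 to 2005-12-31: 102 days, exemption £112000 → (£135000 − £112000) × 2.5% × 102/365 = £160.6849
Total = £358.8356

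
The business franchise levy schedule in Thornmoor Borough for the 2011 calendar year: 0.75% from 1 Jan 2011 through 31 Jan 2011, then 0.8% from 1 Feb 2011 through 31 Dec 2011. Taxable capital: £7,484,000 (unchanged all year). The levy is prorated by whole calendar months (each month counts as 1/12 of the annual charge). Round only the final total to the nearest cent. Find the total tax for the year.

£59,560.17

1 Jan – 31 Jan 2011: 1 month at 0.75% → £7,484,000 × 0.75% × 1/12 = £4,677.5000
1 Feb – 31 Dec 2011: 11 months at 0.8% → £7,484,000 × 0.8% × 11/12 = £54,882.6667
Total = £59,560.1667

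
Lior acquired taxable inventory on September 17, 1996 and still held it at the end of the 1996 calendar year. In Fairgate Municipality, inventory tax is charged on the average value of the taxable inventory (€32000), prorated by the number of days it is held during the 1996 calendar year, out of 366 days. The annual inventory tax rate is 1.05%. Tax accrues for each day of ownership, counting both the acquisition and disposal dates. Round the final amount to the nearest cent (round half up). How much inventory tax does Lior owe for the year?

€97.31

Days held (September 17 – December 31, 1996): 106 out of 366
Tax = €32000 × 1.05% × 106/366 = €97.3115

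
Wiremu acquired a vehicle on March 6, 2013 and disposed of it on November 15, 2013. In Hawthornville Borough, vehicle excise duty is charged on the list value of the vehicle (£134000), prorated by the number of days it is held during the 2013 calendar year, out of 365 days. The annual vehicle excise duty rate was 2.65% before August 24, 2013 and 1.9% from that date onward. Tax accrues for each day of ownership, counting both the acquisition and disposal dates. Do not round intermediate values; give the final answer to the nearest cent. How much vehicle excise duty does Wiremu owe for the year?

March 6 – August 23, 2013: 171 days at 2.65% → £134000 × 2.65% × 171/365 = £1663.6192
August 24 – November 15, 2013: 84 days at 1.9% → £134000 × 1.9% × 84/365 = £585.9288
Total = £2249.5479

£2249.55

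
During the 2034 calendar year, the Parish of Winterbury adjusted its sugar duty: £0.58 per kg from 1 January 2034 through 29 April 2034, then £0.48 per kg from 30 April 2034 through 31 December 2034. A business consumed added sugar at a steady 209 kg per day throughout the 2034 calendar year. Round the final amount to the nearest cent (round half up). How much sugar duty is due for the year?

1 January – 29 April 2034: 119 days × 209 kg/day = 24,871 kg at £0.58/kg → £14425.18
30 April – 31 December 2034: 246 days × 209 kg/day = 51,414 kg at £0.48/kg → £24678.72

£39103.90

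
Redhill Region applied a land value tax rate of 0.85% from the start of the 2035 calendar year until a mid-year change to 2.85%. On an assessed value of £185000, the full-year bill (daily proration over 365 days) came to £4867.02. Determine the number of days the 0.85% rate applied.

40 days

Let d = days at the first rate; then 365 − d days at the second rate.
£185000 × [0.85%·d + 2.85%·(365−d)] / 365 = £4867.02
Solving gives d = 40, so the new rate took effect on 10 February 2035.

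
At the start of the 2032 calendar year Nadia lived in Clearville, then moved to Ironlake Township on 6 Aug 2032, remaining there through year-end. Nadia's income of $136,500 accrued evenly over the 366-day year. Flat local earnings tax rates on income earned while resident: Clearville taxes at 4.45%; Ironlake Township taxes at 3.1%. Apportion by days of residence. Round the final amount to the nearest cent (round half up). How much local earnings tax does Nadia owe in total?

Clearville, 1 Jan – 5 Aug 2032: 218 days → $136,500 × 4.45% × 218/366 = $3,617.9959
Ironlake Township, 6 Aug – 31 Dec 2032: 148 days → $136,500 × 3.1% × 148/366 = $1,711.0984
Total = $5,329.0943

$5,329.09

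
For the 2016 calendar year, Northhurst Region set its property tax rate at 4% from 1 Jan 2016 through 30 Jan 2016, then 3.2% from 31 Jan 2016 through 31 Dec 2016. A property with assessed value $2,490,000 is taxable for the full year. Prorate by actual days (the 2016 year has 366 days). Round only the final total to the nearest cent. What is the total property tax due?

$81,312.79

1 Jan – 30 Jan 2016: 30 days at 4% → $2,490,000 × 4% × 30/366 = $8,163.9344
31 Jan – 31 Dec 2016: 336 days at 3.2% → $2,490,000 × 3.2% × 336/366 = $73,148.8525
Total = $81,312.7869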